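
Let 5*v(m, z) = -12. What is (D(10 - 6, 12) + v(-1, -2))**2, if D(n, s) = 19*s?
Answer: 1272384/25 ≈ 50895.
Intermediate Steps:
v(m, z) = -12/5 (v(m, z) = (1/5)*(-12) = -12/5)
(D(10 - 6, 12) + v(-1, -2))**2 = (19*12 - 12/5)**2 = (228 - 12/5)**2 = (1128/5)**2 = 1272384/25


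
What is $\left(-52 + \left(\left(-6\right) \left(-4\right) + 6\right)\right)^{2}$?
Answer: $484$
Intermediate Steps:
$\left(-52 + \left(\left(-6\right) \left(-4\right) + 6\right)\right)^{2} = \left(-52 + \left(24 + 6\right)\right)^{2} = \left(-52 + 30\right)^{2} = \left(-22\right)^{2} = 484$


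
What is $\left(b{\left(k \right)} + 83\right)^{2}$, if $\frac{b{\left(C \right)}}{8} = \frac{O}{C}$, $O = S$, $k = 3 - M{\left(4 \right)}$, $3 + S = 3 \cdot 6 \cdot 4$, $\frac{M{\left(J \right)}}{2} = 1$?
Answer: $403225$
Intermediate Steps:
$M{\left(J \right)} = 2$ ($M{\left(J \right)} = 2 \cdot 1 = 2$)
$S = 69$ ($S = -3 + 3 \cdot 6 \cdot 4 = -3 + 18 \cdot 4 = -3 + 72 = 69$)
$k = 1$ ($k = 3 - 2 = 1$)
$O = 69$
$b{\left(C \right)} = \frac{552}{C}$ ($b{\left(C \right)} = 8 \frac{69}{C} = \frac{552}{C}$)
$\left(b{\left(k \right)} + 83\right)^{2} = \left(\frac{552}{1} + 83\right)^{2} = \left(552 \cdot 1 + 83\right)^{2} = \left(552 + 83\right)^{2} = 635^{2} = 403225$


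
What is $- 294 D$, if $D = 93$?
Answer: $-27342$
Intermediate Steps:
$- 294 D = \left(-294\right) 93 = -27342$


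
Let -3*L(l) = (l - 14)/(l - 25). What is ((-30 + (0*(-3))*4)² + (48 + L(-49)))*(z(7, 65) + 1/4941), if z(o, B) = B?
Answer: 3753948791/60939 ≈ 61602.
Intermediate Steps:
L(l) = -(-14 + l)/(3*(-25 + l)) (L(l) = -(l - 14)/(3*(l - 25)) = -(-14 + l)/(3*(-25 + l)))
((-30 + (0*(-3))*4)² + (48 + L(-49)))*(z(7, 65) + 1/4941) = ((-30 + (0*(-3))*4)² + (48 + (14 - 1*(-49))/(3*(-25 - 49))))*(65 + 1/4941) = ((-30 + 0*4)² + (48 + (⅓)*(14 + 49)/(-74)))*(65 + 1/4941) = ((-30 + 0)² + (48 + (⅓)*(-1/74)*63))*(321166/4941) = ((-30)² + (48 - 21/74))*(321166/4941) = (900 + 3531/74)*(321166/4941) = (70131/74)*(321166/4941) = 3753948791/60939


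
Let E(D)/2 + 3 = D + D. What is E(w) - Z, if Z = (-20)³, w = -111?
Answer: 7550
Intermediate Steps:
E(D) = -6 + 4*D (E(D) = -6 + 2*(D + D) = -6 + 2*(2*D) = -6 + 4*D)
Z = -8000
E(w) - Z = (-6 + 4*(-111)) - 1*(-8000) = (-6 - 444) + 8000 = -450 + 8000 = 7550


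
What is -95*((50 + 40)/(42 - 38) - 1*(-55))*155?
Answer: -2282375/2 ≈ -1.1412e+6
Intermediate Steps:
-95*((50 + 40)/(42 - 38) - 1*(-55))*155 = -95*(90/4 + 55)*155 = -95*(90*(¼) + 55)*155 = -95*(45/2 + 55)*155 = -95*155/2*155 = -14725/2*155 = -2282375/2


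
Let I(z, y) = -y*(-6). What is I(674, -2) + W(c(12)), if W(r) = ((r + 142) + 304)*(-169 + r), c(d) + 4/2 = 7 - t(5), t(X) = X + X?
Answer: -76746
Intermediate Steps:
t(X) = 2*X
c(d) = -5 (c(d) = -2 + (7 - 2*5) = -2 + (7 - 1*10) = -2 + (7 - 10) = -2 - 3 = -5)
W(r) = (-169 + r)*(446 + r) (W(r) = ((142 + r) + 304)*(-169 + r) = (446 + r)*(-169 + r) = (-169 + r)*(446 + r))
I(z, y) = 6*y (I(z, y) = -(-6)*y = 6*y)
I(674, -2) + W(c(12)) = 6*(-2) + (-75374 + (-5)² + 277*(-5)) = -12 + (-75374 + 25 - 1385) = -12 - 76734 = -76746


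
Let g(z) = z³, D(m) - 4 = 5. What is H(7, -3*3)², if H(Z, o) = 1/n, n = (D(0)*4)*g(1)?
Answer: 1/1296 ≈ 0.00077160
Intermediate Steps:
D(m) = 9 (D(m) = 4 + 5 = 9)
n = 36 (n = (9*4)*1³ = 36*1 = 36)
H(Z, o) = 1/36
H(7, -3*3)² = (1/36)² = 1/1296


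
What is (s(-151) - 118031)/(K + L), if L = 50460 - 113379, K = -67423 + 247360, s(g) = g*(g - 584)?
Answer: -3523/58509 ≈ -0.060213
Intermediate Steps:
s(g) = g*(-584 + g)
K = 179937
L = -62919
(s(-151) - 118031)/(K + L) = (-151*(-584 - 151) - 118031)/(179937 - 62919) = (-151*(-735) - 118031)/117018 = (110985 - 118031)*(1/117018) = -7046*1/117018 = -3523/58509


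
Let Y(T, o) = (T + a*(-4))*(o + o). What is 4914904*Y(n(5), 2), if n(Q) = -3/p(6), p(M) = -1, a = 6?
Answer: -412851936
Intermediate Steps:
n(Q) = 3 (n(Q) = -3/(-1) = -3*(-1) = 3)
Y(T, o) = 2*o*(-24 + T) (Y(T, o) = (T + 6*(-4))*(o + o) = (T - 24)*(2*o) = (-24 + T)*(2*o) = 2*o*(-24 + T))
4914904*Y(n(5), 2) = 4914904*(2*2*(-24 + 3)) = 4914904*(2*2*(-21)) = 4914904*(-84) = -412851936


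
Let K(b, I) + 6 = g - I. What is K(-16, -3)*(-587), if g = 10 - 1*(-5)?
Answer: -7044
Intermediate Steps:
g = 15 (g = 10 + 5 = 15)
K(b, I) = 9 - I (K(b, I) = -6 + (15 - I) = 9 - I)
K(-16, -3)*(-587) = (9 - 1*(-3))*(-587) = (9 + 3)*(-587) = 12*(-587) = -7044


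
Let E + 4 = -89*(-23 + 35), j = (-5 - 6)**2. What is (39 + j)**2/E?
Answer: -1600/67 ≈ -23.881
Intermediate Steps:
j = 121 (j = (-11)**2 = 121)
E = -1072 (E = -4 - 89*(-23 + 35) = -4 - 89*12 = -4 - 1068 = -1072)
(39 + j)**2/E = (39 + 121)**2/(-1072) = 160**2*(-1/1072) = 25600*(-1/1072) = -1600/67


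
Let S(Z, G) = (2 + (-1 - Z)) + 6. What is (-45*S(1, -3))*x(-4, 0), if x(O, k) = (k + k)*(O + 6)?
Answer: 0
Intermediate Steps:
S(Z, G) = 7 - Z (S(Z, G) = (1 - Z) + 6 = 7 - Z)
x(O, k) = 2*k*(6 + O) (x(O, k) = (2*k)*(6 + O) = 2*k*(6 + O))
(-45*S(1, -3))*x(-4, 0) = (-45*(7 - 1*1))*(2*0*(6 - 4)) = (-45*(7 - 1))*(2*0*2) = -45*6*0 = -270*0 = 0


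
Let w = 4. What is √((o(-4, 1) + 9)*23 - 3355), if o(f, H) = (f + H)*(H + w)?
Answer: I*√3493 ≈ 59.102*I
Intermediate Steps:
o(f, H) = (4 + H)*(H + f) (o(f, H) = (f + H)*(H + 4) = (H + f)*(4 + H) = (4 + H)*(H + f))
√((o(-4, 1) + 9)*23 - 3355) = √(((1² + 4*1 + 4*(-4) + 1*(-4)) + 9)*23 - 3355) = √(((1 + 4 - 16 - 4) + 9)*23 - 3355) = √((-15 + 9)*23 - 3355) = √(-6*23 - 3355) = √(-138 - 3355) = √(-3493) = I*√3493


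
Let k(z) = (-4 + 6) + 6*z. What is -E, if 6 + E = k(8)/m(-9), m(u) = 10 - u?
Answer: 64/19 ≈ 3.3684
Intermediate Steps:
k(z) = 2 + 6*z
E = -64/19 (E = -6 + (2 + 6*8)/(10 - 1*(-9)) = -6 + (2 + 48)/(10 + 9) = -6 + 50/19 = -64/19 ≈ -3.3684)
-E = -1*(-64/19) = 64/19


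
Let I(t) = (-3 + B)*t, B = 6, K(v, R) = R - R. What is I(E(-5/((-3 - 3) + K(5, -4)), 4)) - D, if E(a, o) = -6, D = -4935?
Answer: 4917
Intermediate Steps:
K(v, R) = 0
I(t) = 3*t (I(t) = (-3 + 6)*t = 3*t)
I(E(-5/((-3 - 3) + K(5, -4)), 4)) - D = 3*(-6) - 1*(-4935) = -18 + 4935 = 4917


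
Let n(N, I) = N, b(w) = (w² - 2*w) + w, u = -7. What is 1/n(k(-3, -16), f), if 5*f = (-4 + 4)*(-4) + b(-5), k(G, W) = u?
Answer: -⅐ ≈ -0.14286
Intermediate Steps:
k(G, W) = -7
b(w) = w² - w
f = 6 (f = ((-4 + 4)*(-4) - 5*(-1 - 5))/5 = (0*(-4) - 5*(-6))/5 = (0 + 30)/5 = (⅕)*30 = 6)
1/n(k(-3, -16), f) = 1/(-7) = -⅐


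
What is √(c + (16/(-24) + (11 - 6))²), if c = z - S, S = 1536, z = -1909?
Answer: 2*I*√7709/3 ≈ 58.534*I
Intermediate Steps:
c = -3445 (c = -1909 - 1*1536 = -1909 - 1536 = -3445)
√(c + (16/(-24) + (11 - 6))²) = √(-3445 + (16/(-24) + (11 - 6))²) = √(-3445 + (16*(-1/24) + 5)²) = √(-3445 + (-⅔ + 5)²) = √(-3445 + (13/3)²) = √(-3445 + 169/9) = √(-30836/9) = 2*I*√7709/3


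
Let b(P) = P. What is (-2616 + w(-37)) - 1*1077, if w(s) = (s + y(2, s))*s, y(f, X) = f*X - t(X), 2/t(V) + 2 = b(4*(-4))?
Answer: 3689/9 ≈ 409.89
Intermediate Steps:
t(V) = -⅑ (t(V) = 2/(-2 + 4*(-4)) = 2/(-2 - 16) = 2/(-18) = 2*(-1/18) = -⅑)
y(f, X) = ⅑ + X*f (y(f, X) = f*X - 1*(-⅑) = X*f + ⅑ = ⅑ + X*f)
w(s) = s*(⅑ + 3*s) (w(s) = (s + (⅑ + s*2))*s = (s + (⅑ + 2*s))*s = (⅑ + 3*s)*s = s*(⅑ + 3*s))
(-2616 + w(-37)) - 1*1077 = (-2616 + (⅑)*(-37)*(1 + 27*(-37))) - 1*1077 = (-2616 + (⅑)*(-37)*(1 - 999)) - 1077 = (-2616 + (⅑)*(-37)*(-998)) - 1077 = (-2616 + 36926/9) - 1077 = 13382/9 - 1077 = 3689/9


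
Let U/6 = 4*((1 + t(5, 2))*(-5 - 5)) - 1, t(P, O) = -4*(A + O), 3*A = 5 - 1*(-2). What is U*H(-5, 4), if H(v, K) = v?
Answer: -19570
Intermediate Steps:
A = 7/3 (A = (5 - 1*(-2))/3 = (5 + 2)/3 = (1/3)*7 = 7/3 ≈ 2.3333)
t(P, O) = -28/3 - 4*O (t(P, O) = -4*(7/3 + O) = -28/3 - 4*O)
U = 3914 (U = 6*(4*((1 + (-28/3 - 4*2))*(-5 - 5)) - 1) = 6*(4*((1 + (-28/3 - 8))*(-10)) - 1) = 6*(4*((1 - 52/3)*(-10)) - 1) = 6*(4*(-49/3*(-10)) - 1) = 6*(4*(490/3) - 1) = 6*(1960/3 - 1) = 6*(1957/3) = 3914)
U*H(-5, 4) = 3914*(-5) = -19570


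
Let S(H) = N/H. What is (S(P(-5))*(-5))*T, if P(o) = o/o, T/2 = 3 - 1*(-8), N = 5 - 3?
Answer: -220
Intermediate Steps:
N = 2
T = 22 (T = 2*(3 - 1*(-8)) = 2*(3 + 8) = 2*11 = 22)
P(o) = 1
S(H) = 2/H
(S(P(-5))*(-5))*T = ((2/1)*(-5))*22 = ((2*1)*(-5))*22 = (2*(-5))*22 = -10*22 = -220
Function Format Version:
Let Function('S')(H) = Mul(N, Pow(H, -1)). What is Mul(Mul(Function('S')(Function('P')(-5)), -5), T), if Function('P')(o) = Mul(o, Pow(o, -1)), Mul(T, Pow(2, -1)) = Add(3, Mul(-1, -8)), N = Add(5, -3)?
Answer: -220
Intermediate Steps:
N = 2
T = 22 (T = Mul(2, Add(3, Mul(-1, -8))) = Mul(2, Add(3, 8)) = Mul(2, 11) = 22)
Function('P')(o) = 1
Function('S')(H) = Mul(2, Pow(H, -1))
Mul(Mul(Function('S')(Function('P')(-5)), -5), T) = Mul(Mul(Mul(2, Pow(1, -1)), -5), 22) = Mul(Mul(Mul(2, 1), -5), 22) = Mul(Mul(2, -5), 22) = Mul(-10, 22) = -220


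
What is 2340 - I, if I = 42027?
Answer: -39687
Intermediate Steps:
2340 - I = 2340 - 1*42027 = 2340 - 42027 = -39687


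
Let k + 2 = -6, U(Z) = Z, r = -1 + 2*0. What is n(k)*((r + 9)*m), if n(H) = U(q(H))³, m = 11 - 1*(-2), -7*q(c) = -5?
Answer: 13000/343 ≈ 37.901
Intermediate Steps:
r = -1 (r = -1 + 0 = -1)
q(c) = 5/7 (q(c) = -⅐*(-5) = 5/7)
m = 13 (m = 11 + 2 = 13)
k = -8 (k = -2 - 6 = -8)
n(H) = 125/343 (n(H) = (5/7)³ = 125/343)
n(k)*((r + 9)*m) = 125*((-1 + 9)*13)/343 = 125*(8*13)/343 = (125/343)*104 = 13000/343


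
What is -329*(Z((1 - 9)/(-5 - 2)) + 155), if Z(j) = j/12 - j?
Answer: -151951/3 ≈ -50650.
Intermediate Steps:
Z(j) = -11*j/12 (Z(j) = j*(1/12) - j = j/12 - j = -11*j/12)
-329*(Z((1 - 9)/(-5 - 2)) + 155) = -329*(-11*(1 - 9)/(12*(-5 - 2)) + 155) = -329*(-(-22)/(3*(-7)) + 155) = -329*(-(-22)*(-1)/(3*7) + 155) = -329*(-11/12*8/7 + 155) = -329*(-22/21 + 155) = -329*3233/21 = -151951/3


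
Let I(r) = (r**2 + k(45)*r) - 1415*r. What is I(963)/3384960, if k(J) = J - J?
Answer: -36273/282080 ≈ -0.12859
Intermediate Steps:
k(J) = 0
I(r) = r**2 - 1415*r (I(r) = (r**2 + 0*r) - 1415*r = (r**2 + 0) - 1415*r = r**2 - 1415*r)
I(963)/3384960 = (963*(-1415 + 963))/3384960 = (963*(-452))*(1/3384960) = -435276*1/3384960 = -36273/282080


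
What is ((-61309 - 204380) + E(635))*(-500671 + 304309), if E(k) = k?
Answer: 52046533548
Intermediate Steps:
((-61309 - 204380) + E(635))*(-500671 + 304309) = ((-61309 - 204380) + 635)*(-500671 + 304309) = (-265689 + 635)*(-196362) = -265054*(-196362) = 52046533548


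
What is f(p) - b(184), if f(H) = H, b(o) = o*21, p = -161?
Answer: -4025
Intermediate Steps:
b(o) = 21*o
f(p) - b(184) = -161 - 21*184 = -161 - 1*3864 = -161 - 3864 = -4025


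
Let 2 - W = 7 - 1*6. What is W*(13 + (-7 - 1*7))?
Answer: -1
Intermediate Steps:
W = 1 (W = 2 - (7 - 1*6) = 2 - (7 - 6) = 2 - 1*1 = 2 - 1 = 1)
W*(13 + (-7 - 1*7)) = 1*(13 + (-7 - 1*7)) = 1*(13 + (-7 - 7)) = 1*(13 - 14) = 1*(-1) = -1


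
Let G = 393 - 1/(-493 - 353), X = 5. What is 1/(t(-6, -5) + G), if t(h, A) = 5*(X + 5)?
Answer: 846/374779 ≈ 0.0022573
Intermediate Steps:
t(h, A) = 50 (t(h, A) = 5*(5 + 5) = 5*10 = 50)
G = 332479/846 (G = 393 - 1/(-846) = 393 - 1*(-1/846) = 393 + 1/846 = 332479/846 ≈ 393.00)
1/(t(-6, -5) + G) = 1/(50 + 332479/846) = 1/(374779/846) = 846/374779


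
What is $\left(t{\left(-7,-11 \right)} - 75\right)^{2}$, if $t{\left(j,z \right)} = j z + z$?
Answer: $81$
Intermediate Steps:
$t{\left(j,z \right)} = z + j z$
$\left(t{\left(-7,-11 \right)} - 75\right)^{2} = \left(- 11 \left(1 - 7\right) - 75\right)^{2} = \left(\left(-11\right) \left(-6\right) - 75\right)^{2} = \left(66 - 75\right)^{2} = \left(-9\right)^{2} = 81$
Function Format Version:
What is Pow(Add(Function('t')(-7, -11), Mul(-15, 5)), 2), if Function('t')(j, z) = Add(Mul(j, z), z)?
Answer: 81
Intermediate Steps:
Function('t')(j, z) = Add(z, Mul(j, z))
Pow(Add(Function('t')(-7, -11), Mul(-15, 5)), 2) = Pow(Add(Mul(-11, Add(1, -7)), Mul(-15, 5)), 2) = Pow(Add(Mul(-11, -6), -75), 2) = Pow(Add(66, -75), 2) = Pow(-9, 2) = 81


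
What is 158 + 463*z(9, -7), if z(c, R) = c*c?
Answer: 37661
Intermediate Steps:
z(c, R) = c**2
158 + 463*z(9, -7) = 158 + 463*9**2 = 158 + 463*81 = 158 + 37503 = 37661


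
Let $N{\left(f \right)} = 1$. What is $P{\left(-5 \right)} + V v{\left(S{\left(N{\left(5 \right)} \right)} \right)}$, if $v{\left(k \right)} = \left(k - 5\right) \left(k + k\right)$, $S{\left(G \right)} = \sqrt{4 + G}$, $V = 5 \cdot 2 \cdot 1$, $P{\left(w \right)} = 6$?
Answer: $106 - 100 \sqrt{5} \approx -117.61$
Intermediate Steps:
$V = 10$ ($V = 10 \cdot 1 = 10$)
$v{\left(k \right)} = 2 k \left(-5 + k\right)$ ($v{\left(k \right)} = \left(-5 + k\right) 2 k = 2 k \left(-5 + k\right)$)
$P{\left(-5 \right)} + V v{\left(S{\left(N{\left(5 \right)} \right)} \right)} = 6 + 10 \cdot 2 \sqrt{4 + 1} \left(-5 + \sqrt{4 + 1}\right) = 6 + 10 \cdot 2 \sqrt{5} \left(-5 + \sqrt{5}\right) = 6 + 20 \sqrt{5} \left(-5 + \sqrt{5}\right)$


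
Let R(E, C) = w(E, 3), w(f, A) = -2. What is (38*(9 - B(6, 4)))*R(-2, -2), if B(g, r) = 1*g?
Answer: -228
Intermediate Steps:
R(E, C) = -2
B(g, r) = g
(38*(9 - B(6, 4)))*R(-2, -2) = (38*(9 - 1*6))*(-2) = (38*(9 - 6))*(-2) = (38*3)*(-2) = 114*(-2) = -228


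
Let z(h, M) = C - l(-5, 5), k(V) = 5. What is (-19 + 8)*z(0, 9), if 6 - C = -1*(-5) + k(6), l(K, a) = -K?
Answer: 99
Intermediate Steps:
C = -4 (C = 6 - (-1*(-5) + 5) = 6 - (5 + 5) = 6 - 1*10 = 6 - 10 = -4)
z(h, M) = -9 (z(h, M) = -4 - (-1)*(-5) = -4 - 1*5 = -4 - 5 = -9)
(-19 + 8)*z(0, 9) = (-19 + 8)*(-9) = -11*(-9) = 99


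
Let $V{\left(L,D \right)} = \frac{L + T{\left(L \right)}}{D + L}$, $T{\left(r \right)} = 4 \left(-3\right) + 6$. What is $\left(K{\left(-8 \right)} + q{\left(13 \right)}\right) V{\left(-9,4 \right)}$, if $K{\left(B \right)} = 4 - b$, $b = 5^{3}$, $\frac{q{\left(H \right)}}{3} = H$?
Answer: $-246$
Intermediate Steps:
$q{\left(H \right)} = 3 H$
$T{\left(r \right)} = -6$ ($T{\left(r \right)} = -12 + 6 = -6$)
$b = 125$
$K{\left(B \right)} = -121$ ($K{\left(B \right)} = 4 - 125 = -121$)
$V{\left(L,D \right)} = \frac{-6 + L}{D + L}$ ($V{\left(L,D \right)} = \frac{L - 6}{D + L} = \frac{-6 + L}{D + L}$)
$\left(K{\left(-8 \right)} + q{\left(13 \right)}\right) V{\left(-9,4 \right)} = \left(-121 + 3 \cdot 13\right) \frac{-6 - 9}{4 - 9} = \left(-121 + 39\right) \frac{1}{-5} \left(-15\right) = - 82 \left(\left(- \frac{1}{5}\right) \left(-15\right)\right) = \left(-82\right) 3 = -246$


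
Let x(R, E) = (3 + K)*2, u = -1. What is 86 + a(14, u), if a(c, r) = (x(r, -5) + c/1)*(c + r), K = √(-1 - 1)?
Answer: 346 + 26*I*√2 ≈ 346.0 + 36.77*I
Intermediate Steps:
K = I*√2 (K = √(-2) = I*√2 ≈ 1.4142*I)
x(R, E) = 6 + 2*I*√2 (x(R, E) = (3 + I*√2)*2 = 6 + 2*I*√2)
a(c, r) = (c + r)*(6 + c + 2*I*√2) (a(c, r) = ((6 + 2*I*√2) + c/1)*(c + r) = ((6 + 2*I*√2) + c*1)*(c + r) = ((6 + 2*I*√2) + c)*(c + r) = (6 + c + 2*I*√2)*(c + r) = (c + r)*(6 + c + 2*I*√2))
86 + a(14, u) = 86 + (14² + 14*(-1) + 2*14*(3 + I*√2) + 2*(-1)*(3 + I*√2)) = 86 + (196 - 14 + (84 + 28*I*√2) + (-6 - 2*I*√2)) = 86 + (260 + 26*I*√2) = 346 + 26*I*√2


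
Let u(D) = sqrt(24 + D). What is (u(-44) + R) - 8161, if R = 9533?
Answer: 1372 + 2*I*sqrt(5) ≈ 1372.0 + 4.4721*I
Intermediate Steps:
(u(-44) + R) - 8161 = (sqrt(24 - 44) + 9533) - 8161 = (sqrt(-20) + 9533) - 8161 = (2*I*sqrt(5) + 9533) - 8161 = (9533 + 2*I*sqrt(5)) - 8161 = 1372 + 2*I*sqrt(5)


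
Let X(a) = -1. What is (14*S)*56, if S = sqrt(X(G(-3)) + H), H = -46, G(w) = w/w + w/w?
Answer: 784*I*sqrt(47) ≈ 5374.8*I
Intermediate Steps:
G(w) = 2 (G(w) = 1 + 1 = 2)
S = I*sqrt(47) (S = sqrt(-1 - 46) = sqrt(-47) = I*sqrt(47) ≈ 6.8557*I)
(14*S)*56 = (14*(I*sqrt(47)))*56 = (14*I*sqrt(47))*56 = 784*I*sqrt(47)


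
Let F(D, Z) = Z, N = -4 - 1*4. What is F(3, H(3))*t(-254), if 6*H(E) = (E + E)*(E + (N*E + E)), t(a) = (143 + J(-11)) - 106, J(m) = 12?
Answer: -882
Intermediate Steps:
N = -8 (N = -4 - 4 = -8)
t(a) = 49 (t(a) = (143 + 12) - 106 = 155 - 106 = 49)
H(E) = -2*E**2 (H(E) = ((E + E)*(E + (-8*E + E)))/6 = ((2*E)*(E - 7*E))/6 = ((2*E)*(-6*E))/6 = (-12*E**2)/6 = -2*E**2)
F(3, H(3))*t(-254) = -2*3**2*49 = -2*9*49 = -18*49 = -882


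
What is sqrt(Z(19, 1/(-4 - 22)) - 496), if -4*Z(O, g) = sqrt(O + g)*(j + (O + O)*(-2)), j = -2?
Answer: sqrt(-1984 + 3*sqrt(12818))/2 ≈ 20.275*I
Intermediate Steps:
Z(O, g) = -sqrt(O + g)*(-2 - 4*O)/4 (Z(O, g) = -sqrt(O + g)*(-2 + (O + O)*(-2))/4 = -sqrt(O + g)*(-2 + (2*O)*(-2))/4 = -sqrt(O + g)*(-2 - 4*O)/4)
sqrt(Z(19, 1/(-4 - 22)) - 496) = sqrt(sqrt(19 + 1/(-4 - 22))*(1/2 + 19) - 496) = sqrt(sqrt(19 + 1/(-26))*(39/2) - 496) = sqrt(sqrt(19 - 1/26)*(39/2) - 496) = sqrt(sqrt(493/26)*(39/2) - 496) = sqrt((sqrt(12818)/26)*(39/2) - 496) = sqrt(3*sqrt(12818)/4 - 496) = sqrt(-496 + 3*sqrt(12818)/4)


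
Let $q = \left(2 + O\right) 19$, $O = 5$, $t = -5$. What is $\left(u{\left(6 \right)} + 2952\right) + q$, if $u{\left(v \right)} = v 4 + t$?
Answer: $3104$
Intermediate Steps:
$q = 133$ ($q = \left(2 + 5\right) 19 = 7 \cdot 19 = 133$)
$u{\left(v \right)} = -5 + 4 v$ ($u{\left(v \right)} = v 4 - 5 = 4 v - 5 = -5 + 4 v$)
$\left(u{\left(6 \right)} + 2952\right) + q = \left(\left(-5 + 4 \cdot 6\right) + 2952\right) + 133 = \left(\left(-5 + 24\right) + 2952\right) + 133 = \left(19 + 2952\right) + 133 = 2971 + 133 = 3104$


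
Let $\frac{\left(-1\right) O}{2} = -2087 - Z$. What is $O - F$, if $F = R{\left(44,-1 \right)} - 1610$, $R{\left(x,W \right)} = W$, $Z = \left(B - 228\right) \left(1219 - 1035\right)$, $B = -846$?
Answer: $-389447$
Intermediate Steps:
$Z = -197616$ ($Z = \left(-846 - 228\right) \left(1219 - 1035\right) = \left(-1074\right) 184 = -197616$)
$O = -391058$ ($O = - 2 \left(-2087 - -197616\right) = - 2 \left(-2087 + 197616\right) = \left(-2\right) 195529 = -391058$)
$F = -1611$ ($F = -1 - 1610 = -1611$)
$O - F = -391058 - -1611 = -391058 + 1611 = -389447$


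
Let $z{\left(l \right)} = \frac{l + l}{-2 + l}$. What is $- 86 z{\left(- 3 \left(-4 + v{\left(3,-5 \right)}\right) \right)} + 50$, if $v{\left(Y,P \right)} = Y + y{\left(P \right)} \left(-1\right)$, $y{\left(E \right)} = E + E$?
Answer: $- \frac{3194}{29} \approx -110.14$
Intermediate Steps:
$y{\left(E \right)} = 2 E$
$v{\left(Y,P \right)} = Y - 2 P$ ($v{\left(Y,P \right)} = Y + 2 P \left(-1\right) = Y - 2 P$)
$z{\left(l \right)} = \frac{2 l}{-2 + l}$
$- 86 z{\left(- 3 \left(-4 + v{\left(3,-5 \right)}\right) \right)} + 50 = - 86 \frac{2 \left(- 3 \left(-4 + \left(3 - -10\right)\right)\right)}{-2 - 3 \left(-4 + \left(3 - -10\right)\right)} + 50 = - 86 \frac{2 \left(- 3 \left(-4 + \left(3 + 10\right)\right)\right)}{-2 - 3 \left(-4 + \left(3 + 10\right)\right)} + 50 = - 86 \frac{2 \left(- 3 \left(-4 + 13\right)\right)}{-2 - 3 \left(-4 + 13\right)} + 50 = - 86 \frac{2 \left(\left(-3\right) 9\right)}{-2 - 27} + 50 = - 86 \cdot 2 \left(-27\right) \frac{1}{-2 - 27} + 50 = - 86 \cdot 2 \left(-27\right) \frac{1}{-29} + 50 = - 86 \cdot 2 \left(-27\right) \left(- \frac{1}{29}\right) + 50 = \left(-86\right) \frac{54}{29} + 50 = - \frac{4644}{29} + 50 = - \frac{3194}{29}$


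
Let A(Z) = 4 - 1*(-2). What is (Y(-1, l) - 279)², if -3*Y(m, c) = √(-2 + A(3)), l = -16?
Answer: 703921/9 ≈ 78214.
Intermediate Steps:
A(Z) = 6 (A(Z) = 4 + 2 = 6)
Y(m, c) = -⅔ (Y(m, c) = -√(-2 + 6)/3 = -√4/3 = -⅓*2 = -⅔)
(Y(-1, l) - 279)² = (-⅔ - 279)² = (-839/3)² = 703921/9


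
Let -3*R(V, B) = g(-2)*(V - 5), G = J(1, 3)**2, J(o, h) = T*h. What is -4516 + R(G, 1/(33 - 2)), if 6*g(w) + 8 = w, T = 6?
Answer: -39049/9 ≈ -4338.8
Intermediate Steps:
g(w) = -4/3 + w/6
J(o, h) = 6*h
G = 324 (G = (6*3)**2 = 18**2 = 324)
R(V, B) = -25/9 + 5*V/9 (R(V, B) = -(-4/3 + (1/6)*(-2))*(V - 5)/3 = -(-4/3 - 1/3)*(-5 + V)/3 = -(-5)*(-5 + V)/9 = -(25/3 - 5*V/3)/3 = -25/9 + 5*V/9)
-4516 + R(G, 1/(33 - 2)) = -4516 + (-25/9 + (5/9)*324) = -4516 + (-25/9 + 180) = -4516 + 1595/9 = -39049/9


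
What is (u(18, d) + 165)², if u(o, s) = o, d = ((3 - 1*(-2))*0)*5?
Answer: 33489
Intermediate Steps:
d = 0 (d = ((3 + 2)*0)*5 = (5*0)*5 = 0*5 = 0)
(u(18, d) + 165)² = (18 + 165)² = 183² = 33489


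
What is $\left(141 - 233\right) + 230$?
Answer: $138$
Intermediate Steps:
$\left(141 - 233\right) + 230 = -92 + 230 = 138$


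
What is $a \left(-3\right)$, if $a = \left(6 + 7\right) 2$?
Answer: $-78$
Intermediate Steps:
$a = 26$ ($a = 13 \cdot 2 = 26$)
$a \left(-3\right) = 26 \left(-3\right) = -78$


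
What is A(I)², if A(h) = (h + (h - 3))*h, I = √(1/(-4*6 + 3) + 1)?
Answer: 5380/441 - 160*√105/147 ≈ 1.0464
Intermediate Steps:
I = 2*√105/21 (I = √(1/(-24 + 3) + 1) = √(1/(-21) + 1) = √(-1/21 + 1) = √(20/21) = 2*√105/21 ≈ 0.97590)
A(h) = h*(-3 + 2*h) (A(h) = (h + (-3 + h))*h = (-3 + 2*h)*h = h*(-3 + 2*h))
A(I)² = ((2*√105/21)*(-3 + 2*(2*√105/21)))² = ((2*√105/21)*(-3 + 4*√105/21))² = (2*√105*(-3 + 4*√105/21)/21)² = 20*(-3 + 4*√105/21)²/21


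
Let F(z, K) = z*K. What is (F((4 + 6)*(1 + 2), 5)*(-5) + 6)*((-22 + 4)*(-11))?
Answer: -147312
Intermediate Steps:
F(z, K) = K*z
(F((4 + 6)*(1 + 2), 5)*(-5) + 6)*((-22 + 4)*(-11)) = ((5*((4 + 6)*(1 + 2)))*(-5) + 6)*((-22 + 4)*(-11)) = ((5*(10*3))*(-5) + 6)*(-18*(-11)) = ((5*30)*(-5) + 6)*198 = (150*(-5) + 6)*198 = (-750 + 6)*198 = -744*198 = -147312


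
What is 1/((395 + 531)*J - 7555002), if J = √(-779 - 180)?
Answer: -3939/29759581616 - 463*I*√959/28539438769744 ≈ -1.3236e-7 - 5.0239e-10*I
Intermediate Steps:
J = I*√959 (J = √(-959) = I*√959 ≈ 30.968*I)
1/((395 + 531)*J - 7555002) = 1/((395 + 531)*(I*√959) - 7555002) = 1/(926*(I*√959) - 7555002) = 1/(926*I*√959 - 7555002) = 1/(-7555002 + 926*I*√959)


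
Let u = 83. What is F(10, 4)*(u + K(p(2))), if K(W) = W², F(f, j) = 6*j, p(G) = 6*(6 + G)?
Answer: 57288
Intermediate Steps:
p(G) = 36 + 6*G
F(10, 4)*(u + K(p(2))) = (6*4)*(83 + (36 + 6*2)²) = 24*(83 + (36 + 12)²) = 24*(83 + 48²) = 24*(83 + 2304) = 24*2387 = 57288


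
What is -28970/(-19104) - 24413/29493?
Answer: 64671043/93905712 ≈ 0.68868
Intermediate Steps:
-28970/(-19104) - 24413/29493 = -28970*(-1/19104) - 24413*1/29493 = 14485/9552 - 24413/29493 = 64671043/93905712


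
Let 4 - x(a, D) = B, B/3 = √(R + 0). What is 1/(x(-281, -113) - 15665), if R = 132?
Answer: -15661/245265733 + 6*√33/245265733 ≈ -6.3713e-5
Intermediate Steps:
B = 6*√33 (B = 3*√(132 + 0) = 3*√132 = 3*(2*√33) = 6*√33 ≈ 34.467)
x(a, D) = 4 - 6*√33
1/(x(-281, -113) - 15665) = 1/((4 - 6*√33) - 15665) = 1/(-15661 - 6*√33)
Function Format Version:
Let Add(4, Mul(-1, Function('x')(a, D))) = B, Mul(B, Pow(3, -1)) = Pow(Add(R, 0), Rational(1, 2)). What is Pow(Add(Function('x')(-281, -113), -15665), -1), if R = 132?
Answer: Add(Rational(-15661, 245265733), Mul(Rational(6, 245265733), Pow(33, Rational(1, 2)))) ≈ -6.3713e-5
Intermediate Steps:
B = Mul(6, Pow(33, Rational(1, 2))) (B = Mul(3, Pow(Add(132, 0), Rational(1, 2))) = Mul(3, Pow(132, Rational(1, 2))) = Mul(3, Mul(2, Pow(33, Rational(1, 2)))) = Mul(6, Pow(33, Rational(1, 2))) ≈ 34.467)
Function('x')(a, D) = Add(4, Mul(-6, Pow(33, Rational(1, 2)))) (Function('x')(a, D) = Add(4, Mul(-1, Mul(6, Pow(33, Rational(1, 2))))) = Add(4, Mul(-6, Pow(33, Rational(1, 2)))))
Pow(Add(Function('x')(-281, -113), -15665), -1) = Pow(Add(Add(4, Mul(-6, Pow(33, Rational(1, 2)))), -15665), -1) = Pow(Add(-15661, Mul(-6, Pow(33, Rational(1, 2)))), -1)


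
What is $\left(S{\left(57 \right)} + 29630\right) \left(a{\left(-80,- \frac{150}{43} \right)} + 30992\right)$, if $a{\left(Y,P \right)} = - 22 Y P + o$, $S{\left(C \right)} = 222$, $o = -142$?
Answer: $\frac{31719242600}{43} \approx 7.3766 \cdot 10^{8}$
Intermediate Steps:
$a{\left(Y,P \right)} = -142 - 22 P Y$ ($a{\left(Y,P \right)} = - 22 Y P - 142 = - 22 P Y - 142 = -142 - 22 P Y$)
$\left(S{\left(57 \right)} + 29630\right) \left(a{\left(-80,- \frac{150}{43} \right)} + 30992\right) = \left(222 + 29630\right) \left(\left(-142 - 22 \left(- \frac{150}{43}\right) \left(-80\right)\right) + 30992\right) = 29852 \left(\left(-142 - 22 \left(\left(-150\right) \frac{1}{43}\right) \left(-80\right)\right) + 30992\right) = 29852 \left(\left(-142 - \left(- \frac{3300}{43}\right) \left(-80\right)\right) + 30992\right) = 29852 \left(\left(-142 - \frac{264000}{43}\right) + 30992\right) = 29852 \left(- \frac{270106}{43} + 30992\right) = 29852 \cdot \frac{1062550}{43} = \frac{31719242600}{43}$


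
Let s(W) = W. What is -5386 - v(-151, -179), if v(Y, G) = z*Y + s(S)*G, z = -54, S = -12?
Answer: -15688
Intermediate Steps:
v(Y, G) = -54*Y - 12*G
-5386 - v(-151, -179) = -5386 - (-54*(-151) - 12*(-179)) = -5386 - (8154 + 2148) = -5386 - 1*10302 = -5386 - 10302 = -15688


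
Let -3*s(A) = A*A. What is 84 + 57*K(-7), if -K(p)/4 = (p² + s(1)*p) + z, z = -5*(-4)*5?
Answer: -34420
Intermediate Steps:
s(A) = -A²/3 (s(A) = -A*A/3 = -A²/3)
z = 100 (z = 20*5 = 100)
K(p) = -400 - 4*p² + 4*p/3 (K(p) = -4*((p² + (-⅓*1²)*p) + 100) = -4*((p² + (-⅓*1)*p) + 100) = -4*((p² - p/3) + 100) = -4*(100 + p² - p/3) = -400 - 4*p² + 4*p/3)
84 + 57*K(-7) = 84 + 57*(-400 - 4*(-7)² + (4/3)*(-7)) = 84 + 57*(-400 - 4*49 - 28/3) = 84 + 57*(-400 - 196 - 28/3) = 84 + 57*(-1816/3) = 84 - 34504 = -34420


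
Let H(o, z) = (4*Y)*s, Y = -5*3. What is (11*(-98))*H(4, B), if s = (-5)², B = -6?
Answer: 1617000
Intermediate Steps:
Y = -15
s = 25
H(o, z) = -1500 (H(o, z) = (4*(-15))*25 = -60*25 = -1500)
(11*(-98))*H(4, B) = (11*(-98))*(-1500) = -1078*(-1500) = 1617000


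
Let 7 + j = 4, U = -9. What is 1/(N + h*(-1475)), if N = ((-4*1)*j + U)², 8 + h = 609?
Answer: -1/886466 ≈ -1.1281e-6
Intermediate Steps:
j = -3 (j = -7 + 4 = -3)
h = 601 (h = -8 + 609 = 601)
N = 9 (N = (-4*1*(-3) - 9)² = (-4*(-3) - 9)² = (12 - 9)² = 3² = 9)
1/(N + h*(-1475)) = 1/(9 + 601*(-1475)) = 1/(9 - 886475) = 1/(-886466) = -1/886466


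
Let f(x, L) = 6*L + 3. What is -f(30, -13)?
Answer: 75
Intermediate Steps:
f(x, L) = 3 + 6*L
-f(30, -13) = -(3 + 6*(-13)) = -(3 - 78) = -1*(-75) = 75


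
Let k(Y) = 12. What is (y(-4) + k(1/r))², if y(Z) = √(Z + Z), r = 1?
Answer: 136 + 48*I*√2 ≈ 136.0 + 67.882*I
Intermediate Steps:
y(Z) = √2*√Z (y(Z) = √(2*Z) = √2*√Z)
(y(-4) + k(1/r))² = (√2*√(-4) + 12)² = (√2*(2*I) + 12)² = (2*I*√2 + 12)² = (12 + 2*I*√2)²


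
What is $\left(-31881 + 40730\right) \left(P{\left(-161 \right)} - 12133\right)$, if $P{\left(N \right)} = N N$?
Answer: $122010012$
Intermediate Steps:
$P{\left(N \right)} = N^{2}$
$\left(-31881 + 40730\right) \left(P{\left(-161 \right)} - 12133\right) = \left(-31881 + 40730\right) \left(\left(-161\right)^{2} - 12133\right) = 8849 \left(25921 - 12133\right) = 8849 \cdot 13788 = 122010012$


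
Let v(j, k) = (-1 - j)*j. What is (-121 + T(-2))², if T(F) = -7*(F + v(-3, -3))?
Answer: 4225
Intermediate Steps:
v(j, k) = j*(-1 - j)
T(F) = 42 - 7*F (T(F) = -7*(F - 1*(-3)*(1 - 3)) = -7*(F - 1*(-3)*(-2)) = -7*(F - 6) = -7*(-6 + F) = 42 - 7*F)
(-121 + T(-2))² = (-121 + (42 - 7*(-2)))² = (-121 + (42 + 14))² = (-121 + 56)² = (-65)² = 4225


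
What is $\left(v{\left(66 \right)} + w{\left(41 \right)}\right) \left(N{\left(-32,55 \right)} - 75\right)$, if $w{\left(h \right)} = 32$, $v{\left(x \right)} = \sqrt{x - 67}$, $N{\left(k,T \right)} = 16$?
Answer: $-1888 - 59 i \approx -1888.0 - 59.0 i$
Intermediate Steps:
$v{\left(x \right)} = \sqrt{-67 + x}$
$\left(v{\left(66 \right)} + w{\left(41 \right)}\right) \left(N{\left(-32,55 \right)} - 75\right) = \left(\sqrt{-67 + 66} + 32\right) \left(16 - 75\right) = \left(\sqrt{-1} + 32\right) \left(-59\right) = \left(i + 32\right) \left(-59\right) = \left(32 + i\right) \left(-59\right) = -1888 - 59 i$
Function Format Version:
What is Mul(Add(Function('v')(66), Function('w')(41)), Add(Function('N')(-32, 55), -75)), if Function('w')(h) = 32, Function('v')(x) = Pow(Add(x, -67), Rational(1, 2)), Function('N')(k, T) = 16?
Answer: Add(-1888, Mul(-59, I)) ≈ Add(-1888.0, Mul(-59.000, I))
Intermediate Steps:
Function('v')(x) = Pow(Add(-67, x), Rational(1, 2))
Mul(Add(Function('v')(66), Function('w')(41)), Add(Function('N')(-32, 55), -75)) = Mul(Add(Pow(Add(-67, 66), Rational(1, 2)), 32), Add(16, -75)) = Mul(Add(Pow(-1, Rational(1, 2)), 32), -59) = Mul(Add(I, 32), -59) = Mul(Add(32, I), -59) = Add(-1888, Mul(-59, I))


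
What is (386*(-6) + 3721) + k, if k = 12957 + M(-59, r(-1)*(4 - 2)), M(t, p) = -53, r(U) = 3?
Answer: 14309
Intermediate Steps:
k = 12904 (k = 12957 - 53 = 12904)
(386*(-6) + 3721) + k = (386*(-6) + 3721) + 12904 = (-2316 + 3721) + 12904 = 1405 + 12904 = 14309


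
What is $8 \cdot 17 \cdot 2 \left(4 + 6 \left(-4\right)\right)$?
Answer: $-5440$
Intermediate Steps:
$8 \cdot 17 \cdot 2 \left(4 + 6 \left(-4\right)\right) = 8 \cdot 34 \left(4 - 24\right) = 272 \left(-20\right) = -5440$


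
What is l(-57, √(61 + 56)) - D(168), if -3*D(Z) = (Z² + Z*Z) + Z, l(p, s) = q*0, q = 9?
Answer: 18872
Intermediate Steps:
l(p, s) = 0 (l(p, s) = 9*0 = 0)
D(Z) = -2*Z²/3 - Z/3 (D(Z) = -((Z² + Z*Z) + Z)/3 = -((Z² + Z²) + Z)/3 = -(2*Z² + Z)/3 = -(Z + 2*Z²)/3 = -2*Z²/3 - Z/3)
l(-57, √(61 + 56)) - D(168) = 0 - (-1)*168*(1 + 2*168)/3 = 0 - (-1)*168*(1 + 336)/3 = 0 - (-1)*168*337/3 = 0 - 1*(-18872) = 0 + 18872 = 18872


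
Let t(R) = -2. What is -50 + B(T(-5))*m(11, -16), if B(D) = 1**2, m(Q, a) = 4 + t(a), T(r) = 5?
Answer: -48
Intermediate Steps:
m(Q, a) = 2 (m(Q, a) = 4 - 2 = 2)
B(D) = 1
-50 + B(T(-5))*m(11, -16) = -50 + 1*2 = -50 + 2 = -48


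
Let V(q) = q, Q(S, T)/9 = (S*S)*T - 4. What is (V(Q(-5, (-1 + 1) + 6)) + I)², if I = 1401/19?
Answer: 695218689/361 ≈ 1.9258e+6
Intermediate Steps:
Q(S, T) = -36 + 9*T*S² (Q(S, T) = 9*((S*S)*T - 4) = 9*(S²*T - 4) = 9*(T*S² - 4) = 9*(-4 + T*S²) = -36 + 9*T*S²)
I = 1401/19 (I = 1401*(1/19) = 1401/19 ≈ 73.737)
(V(Q(-5, (-1 + 1) + 6)) + I)² = ((-36 + 9*((-1 + 1) + 6)*(-5)²) + 1401/19)² = ((-36 + 9*(0 + 6)*25) + 1401/19)² = ((-36 + 9*6*25) + 1401/19)² = ((-36 + 1350) + 1401/19)² = (1314 + 1401/19)² = (26367/19)² = 695218689/361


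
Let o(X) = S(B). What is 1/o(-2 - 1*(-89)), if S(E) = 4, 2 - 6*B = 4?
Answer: ¼ ≈ 0.25000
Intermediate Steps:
B = -⅓ (B = ⅓ - ⅙*4 = ⅓ - ⅔ = -⅓ ≈ -0.33333)
o(X) = 4
1/o(-2 - 1*(-89)) = 1/4 = ¼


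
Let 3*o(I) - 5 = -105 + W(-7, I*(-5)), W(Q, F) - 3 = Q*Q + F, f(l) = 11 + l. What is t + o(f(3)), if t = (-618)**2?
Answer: 1145654/3 ≈ 3.8188e+5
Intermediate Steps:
W(Q, F) = 3 + F + Q**2 (W(Q, F) = 3 + (Q*Q + F) = 3 + (Q**2 + F) = 3 + (F + Q**2) = 3 + F + Q**2)
o(I) = -16 - 5*I/3 (o(I) = 5/3 + (-105 + (3 + I*(-5) + (-7)**2))/3 = 5/3 + (-105 + (3 - 5*I + 49))/3 = 5/3 + (-105 + (52 - 5*I))/3 = 5/3 + (-53 - 5*I)/3 = 5/3 + (-53/3 - 5*I/3) = -16 - 5*I/3)
t = 381924
t + o(f(3)) = 381924 + (-16 - 5*(11 + 3)/3) = 381924 + (-16 - 5/3*14) = 381924 + (-16 - 70/3) = 381924 - 118/3 = 1145654/3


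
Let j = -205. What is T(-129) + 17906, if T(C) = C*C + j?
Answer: 34342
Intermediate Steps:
T(C) = -205 + C**2 (T(C) = C*C - 205 = C**2 - 205 = -205 + C**2)
T(-129) + 17906 = (-205 + (-129)**2) + 17906 = (-205 + 16641) + 17906 = 16436 + 17906 = 34342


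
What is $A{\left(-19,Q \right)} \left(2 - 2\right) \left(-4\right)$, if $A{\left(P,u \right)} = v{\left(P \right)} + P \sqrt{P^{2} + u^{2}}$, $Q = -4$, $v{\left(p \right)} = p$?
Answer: $0$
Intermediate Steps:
$A{\left(P,u \right)} = P + P \sqrt{P^{2} + u^{2}}$
$A{\left(-19,Q \right)} \left(2 - 2\right) \left(-4\right) = - 19 \left(1 + \sqrt{\left(-19\right)^{2} + \left(-4\right)^{2}}\right) \left(2 - 2\right) \left(-4\right) = - 19 \left(1 + \sqrt{361 + 16}\right) 0 \left(-4\right) = - 19 \left(1 + \sqrt{377}\right) 0 = \left(-19 - 19 \sqrt{377}\right) 0 = 0$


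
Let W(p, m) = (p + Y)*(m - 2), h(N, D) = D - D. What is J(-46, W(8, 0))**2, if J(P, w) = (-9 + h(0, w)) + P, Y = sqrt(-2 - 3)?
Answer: 3025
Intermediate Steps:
h(N, D) = 0
Y = I*sqrt(5) (Y = sqrt(-5) = I*sqrt(5) ≈ 2.2361*I)
W(p, m) = (-2 + m)*(p + I*sqrt(5)) (W(p, m) = (p + I*sqrt(5))*(m - 2) = (p + I*sqrt(5))*(-2 + m) = (-2 + m)*(p + I*sqrt(5)))
J(P, w) = -9 + P (J(P, w) = (-9 + 0) + P = -9 + P)
J(-46, W(8, 0))**2 = (-9 - 46)**2 = (-55)**2 = 3025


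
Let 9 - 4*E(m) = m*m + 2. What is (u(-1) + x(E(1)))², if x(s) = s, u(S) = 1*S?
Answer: ¼ ≈ 0.25000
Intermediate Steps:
E(m) = 7/4 - m²/4 (E(m) = 9/4 - (m*m + 2)/4 = 9/4 - (m² + 2)/4 = 9/4 - (2 + m²)/4 = 9/4 + (-½ - m²/4) = 7/4 - m²/4)
u(S) = S
(u(-1) + x(E(1)))² = (-1 + (7/4 - ¼*1²))² = (-1 + (7/4 - ¼*1))² = (-1 + (7/4 - ¼))² = (-1 + 3/2)² = (½)² = ¼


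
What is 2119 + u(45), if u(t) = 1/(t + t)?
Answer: 190711/90 ≈ 2119.0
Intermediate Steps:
u(t) = 1/(2*t)
2119 + u(45) = 2119 + (1/2)/45 = 2119 + (1/2)*(1/45) = 2119 + 1/90 = 190711/90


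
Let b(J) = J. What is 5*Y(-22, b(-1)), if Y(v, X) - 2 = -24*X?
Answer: 130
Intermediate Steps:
Y(v, X) = 2 - 24*X
5*Y(-22, b(-1)) = 5*(2 - 24*(-1)) = 5*(2 + 24) = 5*26 = 130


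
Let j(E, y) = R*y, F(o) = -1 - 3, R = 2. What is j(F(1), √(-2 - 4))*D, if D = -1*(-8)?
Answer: 16*I*√6 ≈ 39.192*I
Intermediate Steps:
F(o) = -4
j(E, y) = 2*y
D = 8
j(F(1), √(-2 - 4))*D = (2*√(-2 - 4))*8 = (2*√(-6))*8 = (2*(I*√6))*8 = (2*I*√6)*8 = 16*I*√6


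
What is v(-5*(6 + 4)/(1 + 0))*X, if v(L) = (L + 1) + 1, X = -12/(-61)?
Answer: -576/61 ≈ -9.4426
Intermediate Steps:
X = 12/61 (X = -12*(-1/61) = 12/61 ≈ 0.19672)
v(L) = 2 + L (v(L) = (1 + L) + 1 = 2 + L)
v(-5*(6 + 4)/(1 + 0))*X = (2 - 5*(6 + 4)/(1 + 0))*(12/61) = (2 - 50/1)*(12/61) = (2 - 50)*(12/61) = -48*12/61 = -576/61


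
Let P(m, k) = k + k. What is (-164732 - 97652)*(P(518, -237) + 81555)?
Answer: -21274357104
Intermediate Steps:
P(m, k) = 2*k
(-164732 - 97652)*(P(518, -237) + 81555) = (-164732 - 97652)*(2*(-237) + 81555) = -262384*(-474 + 81555) = -262384*81081 = -21274357104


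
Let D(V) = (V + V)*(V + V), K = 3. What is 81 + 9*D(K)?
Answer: 405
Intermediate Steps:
D(V) = 4*V² (D(V) = (2*V)*(2*V) = 4*V²)
81 + 9*D(K) = 81 + 9*(4*3²) = 81 + 9*(4*9) = 81 + 9*36 = 81 + 324 = 405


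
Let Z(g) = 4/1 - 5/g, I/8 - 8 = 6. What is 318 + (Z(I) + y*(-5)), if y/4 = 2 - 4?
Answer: 40539/112 ≈ 361.96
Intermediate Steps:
I = 112 (I = 64 + 8*6 = 64 + 48 = 112)
y = -8 (y = 4*(2 - 4) = 4*(-2) = -8)
Z(g) = 4 - 5/g (Z(g) = 4*1 - 5/g = 4 - 5/g)
318 + (Z(I) + y*(-5)) = 318 + ((4 - 5/112) - 8*(-5)) = 318 + ((4 - 5*1/112) + 40) = 318 + ((4 - 5/112) + 40) = 318 + (443/112 + 40) = 318 + 4923/112 = 40539/112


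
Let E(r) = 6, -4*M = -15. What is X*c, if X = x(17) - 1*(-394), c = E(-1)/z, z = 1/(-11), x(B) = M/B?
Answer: -884631/34 ≈ -26019.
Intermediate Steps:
M = 15/4 (M = -1/4*(-15) = 15/4 ≈ 3.7500)
x(B) = 15/(4*B)
z = -1/11 ≈ -0.090909
c = -66 (c = 6/(-1/11) = 6*(-11) = -66)
X = 26807/68 (X = (15/4)/17 - 1*(-394) = (15/4)*(1/17) + 394 = 15/68 + 394 = 26807/68 ≈ 394.22)
X*c = (26807/68)*(-66) = -884631/34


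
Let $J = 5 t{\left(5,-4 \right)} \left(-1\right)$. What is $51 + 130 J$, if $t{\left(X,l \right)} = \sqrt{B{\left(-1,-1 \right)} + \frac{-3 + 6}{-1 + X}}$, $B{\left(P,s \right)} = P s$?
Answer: $51 - 325 \sqrt{7} \approx -808.87$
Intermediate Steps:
$t{\left(X,l \right)} = \sqrt{1 + \frac{3}{-1 + X}}$ ($t{\left(X,l \right)} = \sqrt{\left(-1\right) \left(-1\right) + \frac{-3 + 6}{-1 + X}} = \sqrt{1 + \frac{3}{-1 + X}}$)
$J = - \frac{5 \sqrt{7}}{2}$ ($J = 5 \sqrt{\frac{2 + 5}{-1 + 5}} \left(-1\right) = 5 \sqrt{\frac{1}{4} \cdot 7} \left(-1\right) = 5 \sqrt{\frac{7}{4}} \left(-1\right) = 5 \frac{\sqrt{7}}{2} \left(-1\right) = \frac{5 \sqrt{7}}{2} \left(-1\right) = - \frac{5 \sqrt{7}}{2} \approx -6.6144$)
$51 + 130 J = 51 + 130 \left(- \frac{5 \sqrt{7}}{2}\right) = 51 - 325 \sqrt{7}$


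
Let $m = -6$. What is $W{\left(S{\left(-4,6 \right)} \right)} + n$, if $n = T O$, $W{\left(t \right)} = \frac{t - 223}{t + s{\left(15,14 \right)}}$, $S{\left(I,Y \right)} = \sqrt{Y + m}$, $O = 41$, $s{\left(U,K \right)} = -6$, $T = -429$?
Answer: $- \frac{105311}{6} \approx -17552.0$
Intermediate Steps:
$S{\left(I,Y \right)} = \sqrt{-6 + Y}$ ($S{\left(I,Y \right)} = \sqrt{Y - 6} = \sqrt{-6 + Y}$)
$W{\left(t \right)} = \frac{-223 + t}{-6 + t}$ ($W{\left(t \right)} = \frac{t - 223}{t - 6} = \frac{-223 + t}{-6 + t}$)
$n = -17589$ ($n = \left(-429\right) 41 = -17589$)
$W{\left(S{\left(-4,6 \right)} \right)} + n = \frac{-223 + \sqrt{-6 + 6}}{-6 + \sqrt{-6 + 6}} - 17589 = \frac{-223 + \sqrt{0}}{-6 + \sqrt{0}} - 17589 = \frac{-223 + 0}{-6 + 0} - 17589 = \frac{1}{-6} \left(-223\right) - 17589 = \left(- \frac{1}{6}\right) \left(-223\right) - 17589 = \frac{223}{6} - 17589 = - \frac{105311}{6}$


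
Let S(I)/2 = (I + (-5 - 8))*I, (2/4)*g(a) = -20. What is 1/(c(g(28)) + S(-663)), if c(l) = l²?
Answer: 1/897976 ≈ 1.1136e-6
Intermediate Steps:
g(a) = -40 (g(a) = 2*(-20) = -40)
S(I) = 2*I*(-13 + I) (S(I) = 2*((I + (-5 - 8))*I) = 2*((I - 13)*I) = 2*((-13 + I)*I) = 2*(I*(-13 + I)) = 2*I*(-13 + I))
1/(c(g(28)) + S(-663)) = 1/((-40)² + 2*(-663)*(-13 - 663)) = 1/(1600 + 2*(-663)*(-676)) = 1/(1600 + 896376) = 1/897976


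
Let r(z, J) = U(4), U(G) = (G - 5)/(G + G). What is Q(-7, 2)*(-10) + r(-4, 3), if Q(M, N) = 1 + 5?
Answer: -481/8 ≈ -60.125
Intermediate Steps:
U(G) = (-5 + G)/(2*G) (U(G) = (-5 + G)/((2*G)) = (-5 + G)*(1/(2*G)) = (-5 + G)/(2*G))
r(z, J) = -⅛ (r(z, J) = (½)*(-5 + 4)/4 = (½)*(¼)*(-1) = -⅛)
Q(M, N) = 6
Q(-7, 2)*(-10) + r(-4, 3) = 6*(-10) - ⅛ = -60 - ⅛ = -481/8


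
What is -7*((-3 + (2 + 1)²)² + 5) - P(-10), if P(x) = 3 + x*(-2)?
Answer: -310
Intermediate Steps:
P(x) = 3 - 2*x
-7*((-3 + (2 + 1)²)² + 5) - P(-10) = -7*((-3 + (2 + 1)²)² + 5) - (3 - 2*(-10)) = -7*((-3 + 3²)² + 5) - (3 + 20) = -7*((-3 + 9)² + 5) - 1*23 = -7*(6² + 5) - 23 = -7*(36 + 5) - 23 = -7*41 - 23 = -287 - 23 = -310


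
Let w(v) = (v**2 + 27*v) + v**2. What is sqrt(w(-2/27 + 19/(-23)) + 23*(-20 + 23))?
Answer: sqrt(17861438)/621 ≈ 6.8056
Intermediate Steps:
w(v) = 2*v**2 + 27*v
sqrt(w(-2/27 + 19/(-23)) + 23*(-20 + 23)) = sqrt((-2/27 + 19/(-23))*(27 + 2*(-2/27 + 19/(-23))) + 23*(-20 + 23)) = sqrt((-2*1/27 + 19*(-1/23))*(27 + 2*(-2*1/27 + 19*(-1/23))) + 23*3) = sqrt((-2/27 - 19/23)*(27 + 2*(-2/27 - 19/23)) + 69) = sqrt(-559*(27 + 2*(-559/621))/621 + 69) = sqrt(-559*(27 - 1118/621)/621 + 69) = sqrt(-559/621*15649/621 + 69) = sqrt(-8747791/385641 + 69) = sqrt(17861438/385641) = sqrt(17861438)/621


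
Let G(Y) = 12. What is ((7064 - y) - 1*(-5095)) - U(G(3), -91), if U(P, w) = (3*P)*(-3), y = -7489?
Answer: 19756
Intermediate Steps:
U(P, w) = -9*P
((7064 - y) - 1*(-5095)) - U(G(3), -91) = ((7064 - 1*(-7489)) - 1*(-5095)) - (-9)*12 = ((7064 + 7489) + 5095) - 1*(-108) = (14553 + 5095) + 108 = 19648 + 108 = 19756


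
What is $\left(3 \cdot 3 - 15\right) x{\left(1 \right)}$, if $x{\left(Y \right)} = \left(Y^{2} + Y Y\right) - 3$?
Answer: $6$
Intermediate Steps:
$x{\left(Y \right)} = -3 + 2 Y^{2}$ ($x{\left(Y \right)} = \left(Y^{2} + Y^{2}\right) - 3 = 2 Y^{2} - 3 = -3 + 2 Y^{2}$)
$\left(3 \cdot 3 - 15\right) x{\left(1 \right)} = \left(3 \cdot 3 - 15\right) \left(-3 + 2 \cdot 1^{2}\right) = \left(9 - 15\right) \left(-3 + 2 \cdot 1\right) = - 6 \left(-3 + 2\right) = \left(-6\right) \left(-1\right) = 6$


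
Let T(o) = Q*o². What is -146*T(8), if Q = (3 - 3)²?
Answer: 0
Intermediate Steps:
Q = 0 (Q = 0² = 0)
T(o) = 0 (T(o) = 0*o² = 0)
-146*T(8) = -146*0 = -1*0 = 0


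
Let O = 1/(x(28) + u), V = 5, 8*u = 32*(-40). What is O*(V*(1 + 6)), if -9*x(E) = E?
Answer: -315/1468 ≈ -0.21458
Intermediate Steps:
x(E) = -E/9
u = -160 (u = (32*(-40))/8 = (⅛)*(-1280) = -160)
O = -9/1468 (O = 1/(-⅑*28 - 160) = 1/(-28/9 - 160) = 1/(-1468/9) = -9/1468 ≈ -0.0061308)
O*(V*(1 + 6)) = -45*(1 + 6)/1468 = -45*7/1468 = -9/1468*35 = -315/1468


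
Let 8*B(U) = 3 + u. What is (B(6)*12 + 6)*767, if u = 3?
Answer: 11505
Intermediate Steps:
B(U) = ¾ (B(U) = (3 + 3)/8 = (⅛)*6 = ¾)
(B(6)*12 + 6)*767 = ((¾)*12 + 6)*767 = (9 + 6)*767 = 15*767 = 11505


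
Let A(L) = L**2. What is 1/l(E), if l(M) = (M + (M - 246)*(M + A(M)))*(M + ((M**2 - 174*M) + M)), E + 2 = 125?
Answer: 1/11305886571 ≈ 8.8449e-11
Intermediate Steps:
E = 123 (E = -2 + 125 = 123)
l(M) = (M + (-246 + M)*(M + M**2))*(M**2 - 172*M) (l(M) = (M + (M - 246)*(M + M**2))*(M + ((M**2 - 174*M) + M)) = (M + (-246 + M)*(M + M**2))*(M + (M**2 - 173*M)) = (M + (-246 + M)*(M + M**2))*(M**2 - 172*M))
1/l(E) = 1/(123**2*(42140 + 123**3 - 417*123**2 + 41895*123)) = 1/(15129*(42140 + 1860867 - 417*15129 + 5153085)) = 1/(15129*(42140 + 1860867 - 6308793 + 5153085)) = 1/(15129*747299) = 1/11305886571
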